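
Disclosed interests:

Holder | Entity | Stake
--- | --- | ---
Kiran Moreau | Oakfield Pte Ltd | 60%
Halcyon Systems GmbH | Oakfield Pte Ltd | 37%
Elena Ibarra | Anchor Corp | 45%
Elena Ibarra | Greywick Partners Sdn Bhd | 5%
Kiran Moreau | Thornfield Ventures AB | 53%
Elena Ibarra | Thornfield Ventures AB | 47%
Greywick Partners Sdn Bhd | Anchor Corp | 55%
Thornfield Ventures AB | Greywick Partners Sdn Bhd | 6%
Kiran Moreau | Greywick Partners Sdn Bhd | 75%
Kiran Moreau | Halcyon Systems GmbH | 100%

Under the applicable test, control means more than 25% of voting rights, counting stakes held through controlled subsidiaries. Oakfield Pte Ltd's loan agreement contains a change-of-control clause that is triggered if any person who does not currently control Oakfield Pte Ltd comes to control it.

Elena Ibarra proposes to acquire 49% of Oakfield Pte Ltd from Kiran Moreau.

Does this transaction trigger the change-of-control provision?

The purchase adds only to Elena's holdings (Kiran's stake shrinks), so Elena is the only person who could newly come to control Oakfield.
Elena holds 47% of Thornfield, so Elena controls Thornfield.
Elena holds 45% of Anchor, so Elena controls Anchor.
Neither Elena nor any entity Elena controls holds any voting interest in Oakfield.
So before the transaction, Elena does not control Oakfield.
After the purchase, Elena holds 49% of Oakfield directly, and Kiran's stake falls to 11%.
Elena holds 49% of Oakfield, so Elena controls Oakfield.
Elena did not control Oakfield before and does after, so the clause is triggered.

Yes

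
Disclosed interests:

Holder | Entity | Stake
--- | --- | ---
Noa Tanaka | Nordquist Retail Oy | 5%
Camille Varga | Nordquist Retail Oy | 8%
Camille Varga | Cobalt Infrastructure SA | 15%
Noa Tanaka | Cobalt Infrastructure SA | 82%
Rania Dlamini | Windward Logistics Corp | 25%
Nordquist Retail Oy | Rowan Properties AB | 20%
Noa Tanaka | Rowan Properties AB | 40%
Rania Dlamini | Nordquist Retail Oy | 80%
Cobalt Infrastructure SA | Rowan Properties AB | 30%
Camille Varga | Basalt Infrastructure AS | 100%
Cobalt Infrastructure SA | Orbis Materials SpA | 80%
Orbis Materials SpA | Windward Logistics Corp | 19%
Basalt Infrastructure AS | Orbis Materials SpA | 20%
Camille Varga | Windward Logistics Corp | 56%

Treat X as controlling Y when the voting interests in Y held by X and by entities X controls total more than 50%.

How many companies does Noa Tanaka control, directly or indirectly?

3

Noa holds 82% of Cobalt, so Noa controls Cobalt.
Cobalt holds 80% of Orbis, so Noa controls Orbis.
Noa and Cobalt together hold 40% + 30% = 70% of Rowan, so Noa controls Rowan.
No other company's threshold is met.
Noa controls 3 companies.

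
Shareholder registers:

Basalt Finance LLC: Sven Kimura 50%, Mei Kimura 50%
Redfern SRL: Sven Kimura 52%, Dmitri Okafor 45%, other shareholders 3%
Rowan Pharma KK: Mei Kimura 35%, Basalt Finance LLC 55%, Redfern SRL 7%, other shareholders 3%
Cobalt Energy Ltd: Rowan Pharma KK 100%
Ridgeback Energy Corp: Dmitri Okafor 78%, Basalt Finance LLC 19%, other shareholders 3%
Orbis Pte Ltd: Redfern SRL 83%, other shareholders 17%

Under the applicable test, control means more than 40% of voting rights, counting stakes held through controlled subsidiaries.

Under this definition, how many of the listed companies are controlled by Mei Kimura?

3

Mei holds 50% of Basalt, so Mei controls Basalt.
Mei and Basalt together hold 35% + 55% = 90% of Rowan, so Mei controls Rowan.
Rowan holds 100% of Cobalt, so Mei controls Cobalt.
No other company's threshold is met.
Mei controls 3 companies.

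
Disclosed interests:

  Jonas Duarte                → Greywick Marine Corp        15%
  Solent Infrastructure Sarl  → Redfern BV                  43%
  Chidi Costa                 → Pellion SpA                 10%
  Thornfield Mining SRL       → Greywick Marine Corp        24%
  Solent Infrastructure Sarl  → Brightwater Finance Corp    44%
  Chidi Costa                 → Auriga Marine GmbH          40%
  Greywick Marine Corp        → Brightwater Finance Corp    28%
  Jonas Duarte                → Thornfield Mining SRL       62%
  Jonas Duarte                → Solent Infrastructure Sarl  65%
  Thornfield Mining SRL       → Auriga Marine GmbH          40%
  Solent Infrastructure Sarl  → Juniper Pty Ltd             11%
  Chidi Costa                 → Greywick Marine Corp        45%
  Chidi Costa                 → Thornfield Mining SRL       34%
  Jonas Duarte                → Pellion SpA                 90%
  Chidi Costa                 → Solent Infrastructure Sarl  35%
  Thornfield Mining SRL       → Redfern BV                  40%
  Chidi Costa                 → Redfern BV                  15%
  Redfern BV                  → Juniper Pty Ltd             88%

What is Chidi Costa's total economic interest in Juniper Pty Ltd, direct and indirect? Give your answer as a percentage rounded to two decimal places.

42.26%

Chidi reaches Juniper along 4 paths.
Via Redfern: 15% × 88% = 13.2%.
Via Thornfield → Redfern: 34% × 40% × 88% = 11.968%.
Via Solent → Redfern: 35% × 43% × 88% = 13.244%.
Via Solent: 35% × 11% = 3.85%.
Total: 13.2% + 11.968% + 13.244% + 3.85% = 42.262%.
Rounded: 42.26%.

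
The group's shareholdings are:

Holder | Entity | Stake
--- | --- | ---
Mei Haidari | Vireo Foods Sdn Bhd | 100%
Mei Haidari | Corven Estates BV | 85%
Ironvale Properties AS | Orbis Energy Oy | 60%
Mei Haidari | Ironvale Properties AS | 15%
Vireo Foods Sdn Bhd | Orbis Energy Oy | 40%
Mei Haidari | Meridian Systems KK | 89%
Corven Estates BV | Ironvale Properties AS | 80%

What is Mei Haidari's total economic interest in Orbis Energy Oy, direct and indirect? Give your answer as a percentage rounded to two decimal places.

Mei reaches Orbis along 3 paths.
Via Vireo: 100% × 40% = 40%.
Via Ironvale: 15% × 60% = 9%.
Via Corven → Ironvale: 85% × 80% × 60% = 40.8%.
Total: 40% + 9% + 40.8% = 89.8%.
Rounded: 89.80%.

89.80%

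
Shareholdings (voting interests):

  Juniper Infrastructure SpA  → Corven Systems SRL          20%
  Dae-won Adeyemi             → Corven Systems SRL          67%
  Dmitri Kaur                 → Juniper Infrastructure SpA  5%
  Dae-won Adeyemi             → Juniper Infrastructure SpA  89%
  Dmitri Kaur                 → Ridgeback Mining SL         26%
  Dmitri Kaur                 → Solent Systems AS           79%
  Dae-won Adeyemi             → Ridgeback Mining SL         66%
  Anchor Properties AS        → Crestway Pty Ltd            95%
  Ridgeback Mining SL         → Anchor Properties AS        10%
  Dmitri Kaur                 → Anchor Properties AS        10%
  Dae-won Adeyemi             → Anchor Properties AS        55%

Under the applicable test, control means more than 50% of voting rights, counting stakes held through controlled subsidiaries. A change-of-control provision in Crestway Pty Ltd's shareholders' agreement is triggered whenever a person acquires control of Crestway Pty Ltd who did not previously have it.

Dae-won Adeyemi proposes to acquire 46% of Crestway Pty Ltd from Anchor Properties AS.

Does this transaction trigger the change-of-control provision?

The purchase adds only to Dae-won's holdings (Anchor's stake shrinks), so Dae-won is the only person who could newly come to control Crestway.
Dae-won holds 66% of Ridgeback, so Dae-won controls Ridgeback.
Ridgeback and Dae-won together hold 10% + 55% = 65% of Anchor, so Dae-won controls Anchor.
Anchor holds 95% of Crestway, so Dae-won controls Crestway.
So Dae-won already controls Crestway before the transaction.
After the purchase, Dae-won holds 46% of Crestway directly, and Anchor's stake falls to 49%.
Dae-won controlled Crestway already, so this is not a new person acquiring control; every other person's position is unchanged or reduced.
No new person acquires control, so the clause is not triggered.

No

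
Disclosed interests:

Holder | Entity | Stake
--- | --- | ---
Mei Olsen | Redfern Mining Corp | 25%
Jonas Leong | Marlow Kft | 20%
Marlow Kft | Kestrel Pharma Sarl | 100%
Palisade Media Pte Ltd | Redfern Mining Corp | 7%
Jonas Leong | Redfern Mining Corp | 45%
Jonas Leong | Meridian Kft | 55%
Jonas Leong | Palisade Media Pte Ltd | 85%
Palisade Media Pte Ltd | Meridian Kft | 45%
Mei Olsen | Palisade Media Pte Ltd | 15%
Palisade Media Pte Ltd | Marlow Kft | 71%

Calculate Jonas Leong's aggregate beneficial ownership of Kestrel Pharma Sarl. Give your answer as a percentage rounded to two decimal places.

80.35%

Jonas reaches Kestrel along 2 paths.
Via Palisade → Marlow: 85% × 71% × 100% = 60.35%.
Via Marlow: 20% × 100% = 20%.
Total: 60.35% + 20% = 80.35%.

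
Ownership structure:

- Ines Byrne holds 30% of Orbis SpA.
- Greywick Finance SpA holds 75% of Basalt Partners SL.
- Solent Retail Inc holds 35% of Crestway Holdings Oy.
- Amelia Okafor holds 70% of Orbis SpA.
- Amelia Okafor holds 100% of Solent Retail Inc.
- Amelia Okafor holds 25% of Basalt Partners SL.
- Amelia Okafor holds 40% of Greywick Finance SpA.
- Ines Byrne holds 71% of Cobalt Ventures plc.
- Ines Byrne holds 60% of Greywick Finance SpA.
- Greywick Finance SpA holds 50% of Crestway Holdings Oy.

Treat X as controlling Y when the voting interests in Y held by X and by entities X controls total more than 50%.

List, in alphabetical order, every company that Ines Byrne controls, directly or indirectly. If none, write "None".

Ines holds 60% of Greywick, so Ines controls Greywick.
Ines holds 71% of Cobalt, so Ines controls Cobalt.
Greywick holds 75% of Basalt, so Ines controls Basalt.
No other company's threshold is met.

Basalt Partners SL, Cobalt Ventures plc, Greywick Finance SpA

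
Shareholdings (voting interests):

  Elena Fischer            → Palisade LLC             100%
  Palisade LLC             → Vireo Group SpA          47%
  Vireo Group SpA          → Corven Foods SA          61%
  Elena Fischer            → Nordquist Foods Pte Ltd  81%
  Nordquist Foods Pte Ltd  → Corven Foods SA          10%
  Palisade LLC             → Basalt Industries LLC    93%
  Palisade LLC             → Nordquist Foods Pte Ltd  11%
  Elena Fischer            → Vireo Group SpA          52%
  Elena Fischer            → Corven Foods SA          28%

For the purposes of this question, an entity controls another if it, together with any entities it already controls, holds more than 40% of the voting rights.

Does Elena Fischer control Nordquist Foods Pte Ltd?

Yes

Elena holds 100% of Palisade, so Elena controls Palisade.
Palisade and Elena together hold 11% + 81% = 92% of Nordquist, so Elena controls Nordquist.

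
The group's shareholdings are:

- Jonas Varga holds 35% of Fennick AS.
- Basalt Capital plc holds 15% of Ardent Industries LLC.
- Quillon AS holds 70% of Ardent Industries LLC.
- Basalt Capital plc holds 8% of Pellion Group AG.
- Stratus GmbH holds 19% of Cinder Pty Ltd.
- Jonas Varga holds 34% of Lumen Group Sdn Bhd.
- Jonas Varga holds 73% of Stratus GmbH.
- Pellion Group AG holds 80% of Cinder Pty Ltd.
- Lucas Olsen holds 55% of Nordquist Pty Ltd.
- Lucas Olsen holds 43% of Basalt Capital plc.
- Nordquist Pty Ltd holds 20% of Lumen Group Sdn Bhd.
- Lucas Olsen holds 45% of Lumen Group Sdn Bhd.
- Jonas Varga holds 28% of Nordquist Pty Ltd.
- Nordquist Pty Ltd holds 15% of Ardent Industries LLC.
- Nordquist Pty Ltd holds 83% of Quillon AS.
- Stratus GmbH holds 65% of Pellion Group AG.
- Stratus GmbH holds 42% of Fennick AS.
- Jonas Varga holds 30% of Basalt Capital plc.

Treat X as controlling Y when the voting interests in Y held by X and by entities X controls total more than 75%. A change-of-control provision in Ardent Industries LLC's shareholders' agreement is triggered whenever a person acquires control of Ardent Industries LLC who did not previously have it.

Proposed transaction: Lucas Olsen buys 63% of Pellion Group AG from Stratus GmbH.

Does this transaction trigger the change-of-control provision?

The purchase adds only to Lucas's holdings (Stratus's stake shrinks), so Lucas is the only person who could newly come to control Ardent.
Lucas's largest direct stake is 55% in Nordquist, which does not meet the threshold, so Lucas controls no company.
Neither Lucas nor any entity Lucas controls holds any voting interest in Ardent.
So before the transaction, Lucas does not control Ardent.
After the purchase, Lucas holds 63% of Pellion directly, and Stratus's stake falls to 2%.
Lucas's side now holds 63% of Pellion, not > 75%, so Lucas still does not control Pellion.
After the transaction, neither Lucas nor any entity Lucas controls holds a voting interest in Ardent, so Lucas still does not control it.
No new person acquires control, so the clause is not triggered.

No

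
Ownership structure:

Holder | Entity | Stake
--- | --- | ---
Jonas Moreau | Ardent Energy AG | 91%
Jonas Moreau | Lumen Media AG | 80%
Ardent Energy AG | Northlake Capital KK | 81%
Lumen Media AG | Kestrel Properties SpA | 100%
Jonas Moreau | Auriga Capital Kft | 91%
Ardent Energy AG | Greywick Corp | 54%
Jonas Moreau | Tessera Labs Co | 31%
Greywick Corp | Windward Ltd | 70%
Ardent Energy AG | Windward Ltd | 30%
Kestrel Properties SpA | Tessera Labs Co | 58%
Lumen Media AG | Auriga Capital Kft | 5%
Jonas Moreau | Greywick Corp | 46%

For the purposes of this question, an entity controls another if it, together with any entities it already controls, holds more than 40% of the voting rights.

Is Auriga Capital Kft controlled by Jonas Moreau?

Yes

Jonas holds 80% of Lumen, so Jonas controls Lumen.
Jonas and Lumen together hold 91% + 5% = 96% of Auriga, so Jonas controls Auriga.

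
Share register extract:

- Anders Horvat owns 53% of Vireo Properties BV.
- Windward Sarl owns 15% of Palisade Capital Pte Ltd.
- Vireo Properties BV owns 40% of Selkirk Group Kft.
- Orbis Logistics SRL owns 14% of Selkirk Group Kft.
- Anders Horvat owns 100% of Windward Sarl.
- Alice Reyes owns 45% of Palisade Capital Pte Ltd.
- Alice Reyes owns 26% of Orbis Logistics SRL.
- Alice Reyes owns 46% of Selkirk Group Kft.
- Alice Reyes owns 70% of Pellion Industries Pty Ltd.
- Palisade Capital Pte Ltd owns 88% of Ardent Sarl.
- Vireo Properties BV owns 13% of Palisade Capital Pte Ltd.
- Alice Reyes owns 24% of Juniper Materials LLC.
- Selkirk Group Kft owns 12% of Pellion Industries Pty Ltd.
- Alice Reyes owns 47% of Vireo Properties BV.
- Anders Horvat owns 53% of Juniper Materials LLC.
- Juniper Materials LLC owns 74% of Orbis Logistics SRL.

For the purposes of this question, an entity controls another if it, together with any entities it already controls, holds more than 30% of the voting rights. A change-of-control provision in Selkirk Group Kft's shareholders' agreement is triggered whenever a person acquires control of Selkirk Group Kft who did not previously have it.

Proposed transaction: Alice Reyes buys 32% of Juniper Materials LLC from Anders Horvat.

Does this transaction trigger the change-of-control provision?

No

The purchase adds only to Alice's holdings (Anders's stake shrinks), so Alice is the only person who could newly come to control Selkirk.
Alice holds 47% of Vireo, so Alice controls Vireo.
Alice and Vireo together hold 46% + 40% = 86% of Selkirk, so Alice controls Selkirk.
So Alice already controls Selkirk before the transaction.
After the purchase, Alice's direct stake in Juniper rises to 24% + 32% = 56%, and Anders's stake falls to 21%.
Alice controlled Selkirk already, so this is not a new person acquiring control; every other person's position is unchanged or reduced.
No new person acquires control, so the clause is not triggered.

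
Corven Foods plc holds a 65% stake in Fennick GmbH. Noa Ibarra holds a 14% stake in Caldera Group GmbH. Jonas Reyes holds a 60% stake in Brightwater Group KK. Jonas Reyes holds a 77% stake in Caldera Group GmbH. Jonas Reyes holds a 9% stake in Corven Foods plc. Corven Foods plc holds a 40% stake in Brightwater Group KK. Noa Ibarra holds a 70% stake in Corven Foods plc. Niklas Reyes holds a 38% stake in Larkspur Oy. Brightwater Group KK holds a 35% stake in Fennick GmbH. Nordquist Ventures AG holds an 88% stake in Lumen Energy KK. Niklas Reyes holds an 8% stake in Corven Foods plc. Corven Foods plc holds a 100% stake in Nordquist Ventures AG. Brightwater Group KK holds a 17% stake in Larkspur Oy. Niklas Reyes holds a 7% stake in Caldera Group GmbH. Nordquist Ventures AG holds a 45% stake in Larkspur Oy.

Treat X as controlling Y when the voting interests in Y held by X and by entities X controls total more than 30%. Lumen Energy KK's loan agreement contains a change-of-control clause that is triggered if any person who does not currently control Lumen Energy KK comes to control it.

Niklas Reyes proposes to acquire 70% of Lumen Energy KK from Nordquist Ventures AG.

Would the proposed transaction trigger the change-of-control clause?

The purchase adds only to Niklas's holdings (Nordquist's stake shrinks), so Niklas is the only person who could newly come to control Lumen.
Niklas holds 38% of Larkspur, so Niklas controls Larkspur.
Neither Niklas nor any entity Niklas controls holds any voting interest in Lumen.
So before the transaction, Niklas does not control Lumen.
After the purchase, Niklas holds 70% of Lumen directly, and Nordquist's stake falls to 18%.
Niklas holds 70% of Lumen, so Niklas controls Lumen.
Niklas did not control Lumen before and does after, so the clause is triggered.

Yes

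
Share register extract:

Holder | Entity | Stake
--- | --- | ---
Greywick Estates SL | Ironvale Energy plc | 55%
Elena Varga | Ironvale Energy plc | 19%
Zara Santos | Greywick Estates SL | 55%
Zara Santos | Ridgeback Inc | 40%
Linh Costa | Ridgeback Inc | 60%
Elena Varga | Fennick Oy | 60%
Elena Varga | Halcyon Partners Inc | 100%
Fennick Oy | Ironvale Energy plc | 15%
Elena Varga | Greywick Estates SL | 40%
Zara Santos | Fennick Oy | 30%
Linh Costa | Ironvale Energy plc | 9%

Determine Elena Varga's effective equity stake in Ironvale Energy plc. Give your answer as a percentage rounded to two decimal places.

50.00%

Elena reaches Ironvale along 3 paths.
Direct stake: 19% = 19%.
Via Greywick: 40% × 55% = 22%.
Via Fennick: 60% × 15% = 9%.
Total: 19% + 22% + 9% = 50%.
Rounded: 50.00%.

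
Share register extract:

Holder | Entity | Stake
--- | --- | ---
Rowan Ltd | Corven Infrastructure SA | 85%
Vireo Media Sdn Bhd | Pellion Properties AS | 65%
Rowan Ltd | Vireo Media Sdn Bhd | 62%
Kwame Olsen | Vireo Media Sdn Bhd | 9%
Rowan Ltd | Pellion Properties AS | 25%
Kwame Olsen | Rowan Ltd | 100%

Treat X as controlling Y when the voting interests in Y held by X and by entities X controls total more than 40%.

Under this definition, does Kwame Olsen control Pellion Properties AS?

Yes

Kwame holds 100% of Rowan, so Kwame controls Rowan.
Kwame and Rowan together hold 9% + 62% = 71% of Vireo, so Kwame controls Vireo.
Vireo and Rowan together hold 65% + 25% = 90% of Pellion, so Kwame controls Pellion.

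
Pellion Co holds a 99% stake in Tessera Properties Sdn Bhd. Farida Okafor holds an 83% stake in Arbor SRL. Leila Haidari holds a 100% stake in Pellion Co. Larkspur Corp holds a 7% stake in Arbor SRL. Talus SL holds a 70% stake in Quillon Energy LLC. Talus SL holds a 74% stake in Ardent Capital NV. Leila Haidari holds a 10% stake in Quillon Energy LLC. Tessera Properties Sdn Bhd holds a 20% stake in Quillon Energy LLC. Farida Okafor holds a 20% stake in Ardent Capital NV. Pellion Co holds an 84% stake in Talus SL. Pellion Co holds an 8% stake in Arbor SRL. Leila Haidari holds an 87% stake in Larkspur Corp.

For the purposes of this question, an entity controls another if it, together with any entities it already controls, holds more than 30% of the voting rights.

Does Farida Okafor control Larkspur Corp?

Farida holds 83% of Arbor, so Farida controls Arbor.
Neither Farida nor any entity Farida controls holds any voting interest in Larkspur.
So Farida does not control Larkspur.

No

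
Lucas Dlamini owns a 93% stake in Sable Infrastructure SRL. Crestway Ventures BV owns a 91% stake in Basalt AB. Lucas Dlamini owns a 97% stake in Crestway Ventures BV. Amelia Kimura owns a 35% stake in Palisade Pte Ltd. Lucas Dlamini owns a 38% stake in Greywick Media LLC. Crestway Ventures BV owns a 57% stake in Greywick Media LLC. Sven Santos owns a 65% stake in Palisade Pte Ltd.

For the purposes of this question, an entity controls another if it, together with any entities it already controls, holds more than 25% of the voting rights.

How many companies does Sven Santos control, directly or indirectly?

Sven holds 65% of Palisade, so Sven controls Palisade.
No other company's threshold is met.
Sven controls 1 company.

1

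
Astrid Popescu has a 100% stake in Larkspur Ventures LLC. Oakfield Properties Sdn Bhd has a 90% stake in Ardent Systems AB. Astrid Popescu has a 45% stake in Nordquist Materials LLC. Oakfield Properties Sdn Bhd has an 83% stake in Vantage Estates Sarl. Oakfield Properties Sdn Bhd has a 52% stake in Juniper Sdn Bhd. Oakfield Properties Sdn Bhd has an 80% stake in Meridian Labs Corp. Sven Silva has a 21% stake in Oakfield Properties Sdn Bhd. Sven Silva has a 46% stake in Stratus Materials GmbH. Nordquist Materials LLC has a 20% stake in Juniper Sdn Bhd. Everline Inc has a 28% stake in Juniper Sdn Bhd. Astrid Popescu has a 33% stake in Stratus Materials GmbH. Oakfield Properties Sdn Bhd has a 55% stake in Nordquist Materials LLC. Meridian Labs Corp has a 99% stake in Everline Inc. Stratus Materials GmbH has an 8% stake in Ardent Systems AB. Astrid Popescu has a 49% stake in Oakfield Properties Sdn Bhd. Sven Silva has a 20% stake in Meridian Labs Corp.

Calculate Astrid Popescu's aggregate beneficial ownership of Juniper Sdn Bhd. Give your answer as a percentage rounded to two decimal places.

Astrid reaches Juniper along 4 paths.
Via Oakfield → Meridian → Everline: 49% × 80% × 99% × 28% = 10.86624%.
Via Oakfield → Nordquist: 49% × 55% × 20% = 5.39%.
Via Nordquist: 45% × 20% = 9%.
Via Oakfield: 49% × 52% = 25.48%.
Total: 10.86624% + 5.39% + 9% + 25.48% = 50.73624%.
Rounded: 50.74%.

50.74%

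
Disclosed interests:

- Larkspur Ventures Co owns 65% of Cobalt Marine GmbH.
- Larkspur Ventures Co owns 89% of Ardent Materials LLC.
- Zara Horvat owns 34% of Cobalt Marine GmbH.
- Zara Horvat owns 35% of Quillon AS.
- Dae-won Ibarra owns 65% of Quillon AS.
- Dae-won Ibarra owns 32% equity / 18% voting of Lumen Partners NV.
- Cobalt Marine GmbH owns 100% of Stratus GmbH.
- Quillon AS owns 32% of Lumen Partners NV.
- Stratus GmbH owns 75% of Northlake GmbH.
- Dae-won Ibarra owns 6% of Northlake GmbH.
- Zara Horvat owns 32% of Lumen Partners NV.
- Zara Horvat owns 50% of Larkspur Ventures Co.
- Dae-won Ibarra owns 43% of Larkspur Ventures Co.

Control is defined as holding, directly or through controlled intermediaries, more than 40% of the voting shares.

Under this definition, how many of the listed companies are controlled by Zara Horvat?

5

Zara holds 50% of Larkspur, so Zara controls Larkspur.
Zara and Larkspur together hold 34% + 65% = 99% of Cobalt, so Zara controls Cobalt.
Cobalt holds 100% of Stratus, so Zara controls Stratus.
Stratus holds 75% of Northlake, so Zara controls Northlake.
Larkspur holds 89% of Ardent, so Zara controls Ardent.
No other company's threshold is met.
Zara controls 5 companies.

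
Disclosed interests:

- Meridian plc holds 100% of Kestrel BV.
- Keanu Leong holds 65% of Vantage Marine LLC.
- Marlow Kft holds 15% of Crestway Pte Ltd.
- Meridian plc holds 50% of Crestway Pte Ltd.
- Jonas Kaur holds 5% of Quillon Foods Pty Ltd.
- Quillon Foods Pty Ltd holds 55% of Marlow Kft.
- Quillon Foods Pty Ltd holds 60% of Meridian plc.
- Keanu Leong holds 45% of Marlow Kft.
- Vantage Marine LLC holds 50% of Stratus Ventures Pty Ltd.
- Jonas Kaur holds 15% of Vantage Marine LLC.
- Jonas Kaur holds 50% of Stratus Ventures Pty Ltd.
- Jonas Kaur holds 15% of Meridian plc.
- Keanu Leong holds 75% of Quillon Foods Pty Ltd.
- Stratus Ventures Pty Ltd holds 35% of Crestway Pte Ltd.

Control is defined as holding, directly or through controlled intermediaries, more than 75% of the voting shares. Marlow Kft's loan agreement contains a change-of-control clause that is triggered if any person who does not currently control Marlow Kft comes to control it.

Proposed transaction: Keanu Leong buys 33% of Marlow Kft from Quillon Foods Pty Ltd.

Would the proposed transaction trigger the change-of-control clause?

Yes

The purchase adds only to Keanu's holdings (Quillon's stake shrinks), so Keanu is the only person who could newly come to control Marlow.
Keanu's largest direct stake is 75% in Quillon, which does not meet the threshold, so Keanu controls no company.
In Marlow, Keanu's side holds only 45%, not > 75%.
So before the transaction, Keanu does not control Marlow.
After the purchase, Keanu's direct stake in Marlow rises to 45% + 33% = 78%, and Quillon's stake falls to 22%.
Keanu holds 78% of Marlow, so Keanu controls Marlow.
Keanu did not control Marlow before and does after, so the clause is triggered.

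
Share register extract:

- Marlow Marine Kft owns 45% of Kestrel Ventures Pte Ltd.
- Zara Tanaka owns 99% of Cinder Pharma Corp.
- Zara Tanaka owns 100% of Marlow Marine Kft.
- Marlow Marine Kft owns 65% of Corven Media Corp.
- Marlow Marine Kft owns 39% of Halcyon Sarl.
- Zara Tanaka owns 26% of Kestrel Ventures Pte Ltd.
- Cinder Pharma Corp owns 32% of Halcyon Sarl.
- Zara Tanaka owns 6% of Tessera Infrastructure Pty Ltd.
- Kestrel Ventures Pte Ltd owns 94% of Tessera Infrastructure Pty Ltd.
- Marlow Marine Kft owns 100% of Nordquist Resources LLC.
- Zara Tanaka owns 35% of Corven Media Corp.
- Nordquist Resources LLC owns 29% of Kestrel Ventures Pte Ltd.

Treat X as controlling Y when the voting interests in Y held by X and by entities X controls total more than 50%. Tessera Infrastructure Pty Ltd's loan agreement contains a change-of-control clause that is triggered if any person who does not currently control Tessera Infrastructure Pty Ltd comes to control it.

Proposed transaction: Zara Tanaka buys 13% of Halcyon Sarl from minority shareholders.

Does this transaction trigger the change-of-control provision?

No

The purchase changes only Zara's holdings, so Zara is the only person who could newly come to control Tessera.
Zara holds 100% of Marlow, so Zara controls Marlow.
Marlow holds 100% of Nordquist, so Zara controls Nordquist.
Marlow and Zara and Nordquist together hold 45% + 26% + 29% = 100% of Kestrel, so Zara controls Kestrel.
Zara and Kestrel together hold 6% + 94% = 100% of Tessera, so Zara controls Tessera.
So Zara already controls Tessera before the transaction.
After the purchase, Zara holds 13% of Halcyon directly.
Zara controlled Tessera already, so this is not a new person acquiring control; every other person's position is unchanged or reduced.
No new person acquires control, so the clause is not triggered.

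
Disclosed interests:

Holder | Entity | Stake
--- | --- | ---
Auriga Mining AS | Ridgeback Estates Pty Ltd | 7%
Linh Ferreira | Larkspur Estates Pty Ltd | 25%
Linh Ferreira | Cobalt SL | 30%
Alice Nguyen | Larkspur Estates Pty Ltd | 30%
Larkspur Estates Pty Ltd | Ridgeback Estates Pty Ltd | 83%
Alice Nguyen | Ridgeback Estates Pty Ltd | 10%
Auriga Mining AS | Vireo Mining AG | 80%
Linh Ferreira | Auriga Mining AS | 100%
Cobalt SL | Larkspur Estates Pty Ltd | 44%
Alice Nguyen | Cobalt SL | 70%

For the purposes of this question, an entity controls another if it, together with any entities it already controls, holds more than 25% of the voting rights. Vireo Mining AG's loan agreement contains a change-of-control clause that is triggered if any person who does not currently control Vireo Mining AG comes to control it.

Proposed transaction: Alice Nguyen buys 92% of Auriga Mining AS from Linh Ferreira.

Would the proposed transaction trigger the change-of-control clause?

Yes

The purchase adds only to Alice's holdings (Linh's stake shrinks), so Alice is the only person who could newly come to control Vireo.
Alice holds 70% of Cobalt, so Alice controls Cobalt.
Cobalt and Alice together hold 44% + 30% = 74% of Larkspur, so Alice controls Larkspur.
Alice and Larkspur together hold 10% + 83% = 93% of Ridgeback, so Alice controls Ridgeback.
Neither Alice nor any entity Alice controls holds any voting interest in Vireo.
So before the transaction, Alice does not control Vireo.
After the purchase, Alice holds 92% of Auriga directly, and Linh's stake falls to 8%.
Alice holds 92% of Auriga, so Alice controls Auriga.
Auriga holds 80% of Vireo, so Alice controls Vireo.
Alice did not control Vireo before and does after, so the clause is triggered.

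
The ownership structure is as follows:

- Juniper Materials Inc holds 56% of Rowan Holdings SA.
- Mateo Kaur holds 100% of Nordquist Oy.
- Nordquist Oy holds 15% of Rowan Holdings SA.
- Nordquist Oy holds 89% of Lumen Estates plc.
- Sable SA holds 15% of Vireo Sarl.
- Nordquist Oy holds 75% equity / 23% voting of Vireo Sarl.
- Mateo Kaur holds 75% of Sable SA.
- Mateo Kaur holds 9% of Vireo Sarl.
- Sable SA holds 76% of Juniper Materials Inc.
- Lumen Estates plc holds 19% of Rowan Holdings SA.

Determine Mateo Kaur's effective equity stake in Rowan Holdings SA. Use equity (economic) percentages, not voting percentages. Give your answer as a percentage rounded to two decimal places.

63.83%

Mateo reaches Rowan along 3 paths.
Via Nordquist: 100% × 15% = 15%.
Via Sable → Juniper: 75% × 76% × 56% = 31.92%.
Via Nordquist → Lumen: 100% × 89% × 19% = 16.91%.
Total: 15% + 31.92% + 16.91% = 63.83%.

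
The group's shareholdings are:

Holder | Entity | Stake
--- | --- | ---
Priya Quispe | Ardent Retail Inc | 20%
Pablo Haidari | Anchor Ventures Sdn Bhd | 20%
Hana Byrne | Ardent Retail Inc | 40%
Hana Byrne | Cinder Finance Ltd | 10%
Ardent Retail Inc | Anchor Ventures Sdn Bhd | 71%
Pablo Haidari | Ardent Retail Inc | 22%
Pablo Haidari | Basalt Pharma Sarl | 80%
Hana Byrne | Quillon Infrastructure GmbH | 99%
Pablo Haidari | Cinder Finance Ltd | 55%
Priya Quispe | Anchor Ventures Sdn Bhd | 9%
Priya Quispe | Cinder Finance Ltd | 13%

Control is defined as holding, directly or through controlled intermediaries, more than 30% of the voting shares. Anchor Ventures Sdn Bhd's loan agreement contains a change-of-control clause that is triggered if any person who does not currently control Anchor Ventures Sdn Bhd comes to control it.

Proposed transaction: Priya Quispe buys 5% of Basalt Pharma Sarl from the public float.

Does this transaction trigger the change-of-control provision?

No

The purchase changes only Priya's holdings, so Priya is the only person who could newly come to control Anchor.
Priya's largest direct stake is 20% in Ardent, which does not meet the threshold, so Priya controls no company.
In Anchor, Priya's side holds only 9%, not > 30%.
So before the transaction, Priya does not control Anchor.
After the purchase, Priya holds 5% of Basalt directly.
Priya's side now holds 5% of Basalt, not > 30%, so Priya still does not control Basalt.
After the transaction, Priya's side holds 9% of Anchor, not > 30%, so Priya still does not control Anchor.
No new person acquires control, so the clause is not triggered.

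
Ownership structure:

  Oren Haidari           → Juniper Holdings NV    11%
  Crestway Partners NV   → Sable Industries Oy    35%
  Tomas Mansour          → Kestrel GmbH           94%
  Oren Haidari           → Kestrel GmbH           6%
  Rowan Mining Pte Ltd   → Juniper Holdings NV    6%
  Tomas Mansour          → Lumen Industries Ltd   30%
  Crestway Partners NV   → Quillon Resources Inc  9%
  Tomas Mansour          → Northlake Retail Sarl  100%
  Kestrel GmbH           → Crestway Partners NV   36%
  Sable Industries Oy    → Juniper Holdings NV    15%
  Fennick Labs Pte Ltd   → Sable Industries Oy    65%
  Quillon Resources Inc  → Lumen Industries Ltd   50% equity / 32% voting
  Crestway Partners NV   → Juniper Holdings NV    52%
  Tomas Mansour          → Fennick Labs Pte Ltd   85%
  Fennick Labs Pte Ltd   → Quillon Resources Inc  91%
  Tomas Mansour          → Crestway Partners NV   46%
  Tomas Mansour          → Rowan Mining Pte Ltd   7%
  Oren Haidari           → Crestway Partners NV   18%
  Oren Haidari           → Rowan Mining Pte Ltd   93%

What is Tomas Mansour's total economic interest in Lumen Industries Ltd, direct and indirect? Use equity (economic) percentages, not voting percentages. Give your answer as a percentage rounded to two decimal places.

72.27%

Tomas reaches Lumen along 4 paths.
Via Crestway → Quillon: 46% × 9% × 50% = 2.07%.
Via Kestrel → Crestway → Quillon: 94% × 36% × 9% × 50% = 1.5228%.
Via Fennick → Quillon: 85% × 91% × 50% = 38.675%.
Direct stake: 30% = 30%.
Total: 2.07% + 1.5228% + 38.675% + 30% = 72.2678%.
Rounded: 72.27%.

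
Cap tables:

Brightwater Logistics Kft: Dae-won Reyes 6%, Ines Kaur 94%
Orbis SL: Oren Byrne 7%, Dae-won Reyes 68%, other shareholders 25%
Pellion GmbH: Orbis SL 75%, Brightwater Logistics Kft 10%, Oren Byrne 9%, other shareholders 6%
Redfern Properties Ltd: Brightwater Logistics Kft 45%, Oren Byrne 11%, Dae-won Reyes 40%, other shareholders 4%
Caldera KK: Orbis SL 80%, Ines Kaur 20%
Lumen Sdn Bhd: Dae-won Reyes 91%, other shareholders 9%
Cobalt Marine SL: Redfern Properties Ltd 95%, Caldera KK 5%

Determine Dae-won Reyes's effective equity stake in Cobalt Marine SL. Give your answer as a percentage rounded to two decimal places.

Dae-won reaches Cobalt along 3 paths.
Via Brightwater → Redfern: 6% × 45% × 95% = 2.565%.
Via Redfern: 40% × 95% = 38%.
Via Orbis → Caldera: 68% × 80% × 5% = 2.72%.
Total: 2.565% + 38% + 2.72% = 43.285%.
Rounded: 43.29%.

43.29%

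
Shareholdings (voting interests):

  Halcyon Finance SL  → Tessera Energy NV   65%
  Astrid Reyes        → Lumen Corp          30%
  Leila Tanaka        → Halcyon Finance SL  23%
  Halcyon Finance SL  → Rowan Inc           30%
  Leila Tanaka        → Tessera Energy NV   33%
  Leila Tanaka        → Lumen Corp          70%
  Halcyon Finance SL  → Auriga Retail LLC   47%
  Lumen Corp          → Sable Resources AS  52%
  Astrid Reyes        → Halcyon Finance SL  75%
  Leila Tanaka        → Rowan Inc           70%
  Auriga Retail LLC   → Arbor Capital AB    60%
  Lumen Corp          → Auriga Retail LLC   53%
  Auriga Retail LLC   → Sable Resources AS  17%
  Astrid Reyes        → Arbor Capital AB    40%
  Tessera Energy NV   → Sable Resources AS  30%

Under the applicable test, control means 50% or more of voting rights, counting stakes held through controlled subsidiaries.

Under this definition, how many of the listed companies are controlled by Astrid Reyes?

2

Astrid holds 75% of Halcyon, so Astrid controls Halcyon.
Halcyon holds 65% of Tessera, so Astrid controls Tessera.
No other company's threshold is met.
Astrid controls 2 companies.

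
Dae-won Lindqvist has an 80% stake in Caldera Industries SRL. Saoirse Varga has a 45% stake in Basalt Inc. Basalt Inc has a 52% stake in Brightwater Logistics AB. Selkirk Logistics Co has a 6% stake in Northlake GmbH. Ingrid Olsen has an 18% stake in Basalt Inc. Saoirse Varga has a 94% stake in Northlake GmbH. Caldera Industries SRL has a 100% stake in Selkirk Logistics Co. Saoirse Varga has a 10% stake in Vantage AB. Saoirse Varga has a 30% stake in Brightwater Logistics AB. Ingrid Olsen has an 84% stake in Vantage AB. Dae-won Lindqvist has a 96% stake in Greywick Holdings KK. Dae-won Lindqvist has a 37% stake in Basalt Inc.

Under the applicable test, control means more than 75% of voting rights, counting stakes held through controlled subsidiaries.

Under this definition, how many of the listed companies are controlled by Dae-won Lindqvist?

3

Dae-won holds 80% of Caldera, so Dae-won controls Caldera.
Caldera holds 100% of Selkirk, so Dae-won controls Selkirk.
Dae-won holds 96% of Greywick, so Dae-won controls Greywick.
No other company's threshold is met.
Dae-won controls 3 companies.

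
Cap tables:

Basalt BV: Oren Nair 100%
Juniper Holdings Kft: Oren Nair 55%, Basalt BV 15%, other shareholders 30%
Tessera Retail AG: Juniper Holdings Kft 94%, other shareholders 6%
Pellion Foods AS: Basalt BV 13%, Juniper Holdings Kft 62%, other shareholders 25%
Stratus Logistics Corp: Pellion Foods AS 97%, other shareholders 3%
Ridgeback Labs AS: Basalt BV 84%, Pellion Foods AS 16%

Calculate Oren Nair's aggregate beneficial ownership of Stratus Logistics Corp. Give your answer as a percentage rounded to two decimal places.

54.71%

Oren reaches Stratus along 3 paths.
Via Basalt → Pellion: 100% × 13% × 97% = 12.61%.
Via Juniper → Pellion: 55% × 62% × 97% = 33.077%.
Via Basalt → Juniper → Pellion: 100% × 15% × 62% × 97% = 9.021%.
Total: 12.61% + 33.077% + 9.021% = 54.708%.
Rounded: 54.71%.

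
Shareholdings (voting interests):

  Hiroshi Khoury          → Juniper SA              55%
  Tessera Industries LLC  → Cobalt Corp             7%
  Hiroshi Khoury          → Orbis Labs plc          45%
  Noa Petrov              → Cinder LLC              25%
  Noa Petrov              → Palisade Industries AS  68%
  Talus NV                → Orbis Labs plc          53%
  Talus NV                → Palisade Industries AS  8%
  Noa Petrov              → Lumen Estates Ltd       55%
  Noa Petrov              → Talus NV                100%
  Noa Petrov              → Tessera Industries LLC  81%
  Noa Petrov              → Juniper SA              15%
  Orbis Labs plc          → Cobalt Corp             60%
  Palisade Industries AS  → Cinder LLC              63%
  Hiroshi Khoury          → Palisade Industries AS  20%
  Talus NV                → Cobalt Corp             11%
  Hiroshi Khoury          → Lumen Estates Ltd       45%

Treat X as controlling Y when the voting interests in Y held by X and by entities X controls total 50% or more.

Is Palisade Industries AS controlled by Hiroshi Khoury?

Hiroshi holds 55% of Juniper, so Hiroshi controls Juniper.
In Palisade, Hiroshi's side holds only 20%, not ≥ 50%.
So Hiroshi does not control Palisade.

No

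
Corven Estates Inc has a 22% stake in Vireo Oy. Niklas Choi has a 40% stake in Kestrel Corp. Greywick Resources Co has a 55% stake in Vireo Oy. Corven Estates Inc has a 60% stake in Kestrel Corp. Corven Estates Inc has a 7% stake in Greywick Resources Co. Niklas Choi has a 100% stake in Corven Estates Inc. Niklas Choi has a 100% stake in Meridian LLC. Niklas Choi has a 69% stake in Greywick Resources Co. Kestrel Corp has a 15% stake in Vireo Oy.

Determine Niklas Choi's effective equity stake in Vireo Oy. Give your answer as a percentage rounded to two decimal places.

Niklas reaches Vireo along 5 paths.
Via Corven → Greywick: 100% × 7% × 55% = 3.85%.
Via Greywick: 69% × 55% = 37.95%.
Via Corven: 100% × 22% = 22%.
Via Kestrel: 40% × 15% = 6%.
Via Corven → Kestrel: 100% × 60% × 15% = 9%.
Total: 3.85% + 37.95% + 22% + 6% + 9% = 78.8%.
Rounded: 78.80%.

78.80%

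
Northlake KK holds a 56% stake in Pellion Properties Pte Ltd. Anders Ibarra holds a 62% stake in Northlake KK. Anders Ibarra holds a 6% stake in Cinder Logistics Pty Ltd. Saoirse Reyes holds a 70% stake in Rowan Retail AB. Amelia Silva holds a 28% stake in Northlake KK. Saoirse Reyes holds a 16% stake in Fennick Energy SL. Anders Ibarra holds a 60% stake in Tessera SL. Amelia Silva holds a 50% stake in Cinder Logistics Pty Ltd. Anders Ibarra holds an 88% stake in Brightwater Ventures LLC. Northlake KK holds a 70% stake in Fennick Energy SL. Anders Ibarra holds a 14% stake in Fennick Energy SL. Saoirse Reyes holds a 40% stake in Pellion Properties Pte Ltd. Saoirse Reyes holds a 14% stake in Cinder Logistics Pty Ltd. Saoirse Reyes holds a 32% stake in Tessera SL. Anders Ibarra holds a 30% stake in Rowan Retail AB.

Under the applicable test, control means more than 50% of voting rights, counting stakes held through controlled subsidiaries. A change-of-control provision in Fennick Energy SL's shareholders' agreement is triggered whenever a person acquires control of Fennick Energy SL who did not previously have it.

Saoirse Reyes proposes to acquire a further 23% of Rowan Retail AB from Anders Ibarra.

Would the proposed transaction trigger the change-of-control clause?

The purchase adds only to Saoirse's holdings (Anders's stake shrinks), so Saoirse is the only person who could newly come to control Fennick.
Saoirse holds 70% of Rowan, so Saoirse controls Rowan.
In Fennick, Saoirse's side holds only 16%, not > 50%.
So before the transaction, Saoirse does not control Fennick.
After the purchase, Saoirse's direct stake in Rowan rises to 70% + 23% = 93%, and Anders's stake falls to 7%.
Saoirse holds 93% of Rowan, so Saoirse controls Rowan.
After the transaction, Saoirse's side holds 16% of Fennick, not > 50%, so Saoirse still does not control Fennick.
No new person acquires control, so the clause is not triggered.

No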